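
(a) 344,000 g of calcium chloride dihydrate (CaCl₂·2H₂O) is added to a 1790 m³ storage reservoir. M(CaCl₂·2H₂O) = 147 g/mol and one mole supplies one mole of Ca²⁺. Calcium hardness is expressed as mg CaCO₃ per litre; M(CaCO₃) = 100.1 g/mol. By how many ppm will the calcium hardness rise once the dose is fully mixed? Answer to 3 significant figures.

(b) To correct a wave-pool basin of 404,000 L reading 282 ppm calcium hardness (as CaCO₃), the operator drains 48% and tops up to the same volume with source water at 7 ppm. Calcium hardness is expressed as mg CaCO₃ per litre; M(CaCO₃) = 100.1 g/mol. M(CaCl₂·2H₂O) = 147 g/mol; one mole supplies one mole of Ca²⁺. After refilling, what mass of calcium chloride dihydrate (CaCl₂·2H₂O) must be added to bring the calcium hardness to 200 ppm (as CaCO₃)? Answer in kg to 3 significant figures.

(a) Volume: 1790 m³ = 1,790,000 L.
(a) Moles of Ca²⁺: 344,000 g ÷ 147 g/mol = 2340 mol.
(a) As CaCO₃: 2340 mol × 100.1 g/mol = 234,200 g.
(a) Rise: 234,200 g / 1,790,000 L × 1000 = 130.9 mg/L.

(b) After draining 48% and refilling: 282 × 0.52 + 7 × 0.48 = 150 ppm.
(b) Deficit to target: 200 − 150 = 50 mg/L.
(b) As CaCO₃: 50 mg/L × 404,000 L = 20,200 g; ÷ 100.1 = 201.8 mol Ca²⁺.
(b) Mass: 201.8 × 147 = 29,660 g.

(a) 131 ppm; (b) 29.7 kg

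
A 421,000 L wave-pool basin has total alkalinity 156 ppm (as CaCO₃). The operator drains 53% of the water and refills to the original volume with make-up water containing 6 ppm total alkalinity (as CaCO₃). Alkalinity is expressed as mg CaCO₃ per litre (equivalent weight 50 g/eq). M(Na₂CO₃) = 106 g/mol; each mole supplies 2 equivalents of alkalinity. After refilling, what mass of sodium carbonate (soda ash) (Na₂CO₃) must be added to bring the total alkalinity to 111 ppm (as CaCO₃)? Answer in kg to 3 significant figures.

15.4 kg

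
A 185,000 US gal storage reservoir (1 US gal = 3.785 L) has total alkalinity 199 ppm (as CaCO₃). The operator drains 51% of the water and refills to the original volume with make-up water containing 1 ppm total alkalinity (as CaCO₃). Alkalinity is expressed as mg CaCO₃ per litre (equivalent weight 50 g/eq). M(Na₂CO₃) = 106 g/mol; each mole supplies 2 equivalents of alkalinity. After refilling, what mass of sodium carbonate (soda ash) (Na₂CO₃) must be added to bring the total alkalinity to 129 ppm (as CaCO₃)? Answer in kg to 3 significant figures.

Volume: 185,000 US gal × 3.785 L/gal = 700,225 L.
After draining 51% and refilling: 199 × 0.49 + 1 × 0.51 = 98.02 ppm.
Deficit to target: 129 − 98.02 = 30.98 mg/L.
As CaCO₃: 30.98 mg/L × 700,225 L = 21,690 g; ÷ 50 g/eq ÷ 2 = 216.9 mol Na₂CO₃.
Mass: 216.9 × 106 = 22,990 g.

23.0 kg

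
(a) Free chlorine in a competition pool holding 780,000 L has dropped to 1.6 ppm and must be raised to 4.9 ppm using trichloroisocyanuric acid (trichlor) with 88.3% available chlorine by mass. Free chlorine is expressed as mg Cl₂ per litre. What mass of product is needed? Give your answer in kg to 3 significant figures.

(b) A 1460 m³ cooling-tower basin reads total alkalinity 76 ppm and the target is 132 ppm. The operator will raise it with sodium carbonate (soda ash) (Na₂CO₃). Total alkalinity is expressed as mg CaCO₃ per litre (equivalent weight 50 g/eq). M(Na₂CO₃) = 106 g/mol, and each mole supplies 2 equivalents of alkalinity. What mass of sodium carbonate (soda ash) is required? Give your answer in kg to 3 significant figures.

(a) Chlorine deficit: 4.9 − 1.6 = 3.3 ppm = 3.3 mg/L as Cl₂.
(a) Cl₂ equivalent needed: 3.3 mg/L × 780,000 L = 2,574,000 mg = 2574 g.
(a) Product at 88.3% available chlorine: 2574 / 0.883 = 2915 g.

(b) Volume: 1460 m³ = 1,460,000 L.
(b) Alkalinity to add: (132 − 76) = 56 mg/L as CaCO₃ × 1,460,000 L = 81,760 g as CaCO₃.
(b) Equivalents: 81,760 g ÷ 50 g/eq = 1635 eq.
(b) Each mole of Na₂CO₃ supplies 2 eq, so 1635 / 2 = 817.6 mol.
(b) Mass: 817.6 mol × 106 g/mol = 86,670 g.

(a) 2.92 kg; (b) 86.7 kg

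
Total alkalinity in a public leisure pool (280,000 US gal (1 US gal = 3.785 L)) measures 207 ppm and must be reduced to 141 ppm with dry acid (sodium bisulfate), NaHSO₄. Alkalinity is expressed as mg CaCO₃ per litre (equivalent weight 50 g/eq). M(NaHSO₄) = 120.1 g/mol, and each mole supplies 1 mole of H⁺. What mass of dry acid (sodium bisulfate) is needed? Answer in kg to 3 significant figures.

Volume: 280,000 US gal × 3.785 L/gal = 1,059,800 L.
Alkalinity to neutralize: (207 − 141) = 66 mg/L as CaCO₃ × 1,059,800 L = 69,950 g as CaCO₃.
Equivalents of H⁺ required: 69,950 ÷ 50 g/eq = 1399 eq = 1399 mol NaHSO₄.
Mass of NaHSO₄: 1399 × 120.1 = 168,000 g.

168 kg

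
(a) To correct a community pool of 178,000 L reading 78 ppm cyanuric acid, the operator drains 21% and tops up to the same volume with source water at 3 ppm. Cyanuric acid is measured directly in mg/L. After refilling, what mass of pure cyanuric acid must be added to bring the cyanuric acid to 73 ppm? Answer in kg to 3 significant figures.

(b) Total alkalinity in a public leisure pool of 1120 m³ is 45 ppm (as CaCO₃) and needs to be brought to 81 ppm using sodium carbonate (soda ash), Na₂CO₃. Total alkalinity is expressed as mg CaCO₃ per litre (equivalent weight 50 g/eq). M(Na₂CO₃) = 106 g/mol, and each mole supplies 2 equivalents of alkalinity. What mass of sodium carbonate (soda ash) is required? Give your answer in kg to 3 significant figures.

(a) 1.91 kg; (b) 42.7 kg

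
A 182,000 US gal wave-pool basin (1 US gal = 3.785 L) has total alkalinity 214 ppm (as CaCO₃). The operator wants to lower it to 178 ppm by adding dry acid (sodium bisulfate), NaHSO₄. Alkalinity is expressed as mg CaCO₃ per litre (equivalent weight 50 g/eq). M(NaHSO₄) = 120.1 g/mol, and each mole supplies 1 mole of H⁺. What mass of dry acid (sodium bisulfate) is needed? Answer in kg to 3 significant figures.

59.6 kg

Volume: 182,000 US gal × 3.785 L/gal = 688,870 L.
Alkalinity to neutralize: (214 − 178) = 36 mg/L as CaCO₃ × 688,870 L = 24,800 g as CaCO₃.
Equivalents of H⁺ required: 24,800 ÷ 50 g/eq = 496 eq = 496 mol NaHSO₄.
Mass of NaHSO₄: 496 × 120.1 = 59,570 g.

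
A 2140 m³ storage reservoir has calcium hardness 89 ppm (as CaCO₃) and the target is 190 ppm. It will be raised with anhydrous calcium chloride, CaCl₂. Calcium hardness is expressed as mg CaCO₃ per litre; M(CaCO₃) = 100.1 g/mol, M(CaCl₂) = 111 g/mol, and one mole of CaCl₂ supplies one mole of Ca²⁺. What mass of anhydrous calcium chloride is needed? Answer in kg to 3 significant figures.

240 kg

Volume: 2140 m³ = 2,140,000 L.
Hardness to add: (190 − 89) = 101 mg/L as CaCO₃ × 2,140,000 L = 216,100 g as CaCO₃.
Moles of Ca²⁺ (1 mol Ca²⁺ ≡ 1 mol CaCO₃): 216,100 / 100.1 g/mol = 2159 mol.
Mass of CaCl₂: 2159 × 111 = 239,700 g.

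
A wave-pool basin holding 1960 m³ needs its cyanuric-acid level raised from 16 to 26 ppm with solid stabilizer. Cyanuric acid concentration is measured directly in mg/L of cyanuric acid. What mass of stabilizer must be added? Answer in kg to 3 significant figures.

19.6 kg

Volume: 1960 m³ = 1,960,000 L.
CYA to add: (26 − 16) = 10 mg/L × 1,960,000 L = 19,600 g cyanuric acid.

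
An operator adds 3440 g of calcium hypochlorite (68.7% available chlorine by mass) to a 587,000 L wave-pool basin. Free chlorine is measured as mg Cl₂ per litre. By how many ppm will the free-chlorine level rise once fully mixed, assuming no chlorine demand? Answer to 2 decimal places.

Available chlorine delivered: 3440 g × 0.687 = 2363 g as Cl₂.
Concentration rise: 2363 g / 587,000 L = 4.026 mg/L = 4.03 ppm.

4.03 ppm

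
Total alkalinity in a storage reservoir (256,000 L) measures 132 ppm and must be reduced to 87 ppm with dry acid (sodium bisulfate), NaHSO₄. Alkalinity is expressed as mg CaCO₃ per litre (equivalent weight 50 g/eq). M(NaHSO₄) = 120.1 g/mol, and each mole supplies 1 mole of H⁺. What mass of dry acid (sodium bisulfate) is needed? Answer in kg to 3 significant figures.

27.7 kg

Alkalinity to neutralize: (132 − 87) = 45 mg/L as CaCO₃ × 256,000 L = 11,520 g as CaCO₃.
Equivalents of H⁺ required: 11,520 ÷ 50 g/eq = 230.4 eq = 230.4 mol NaHSO₄.
Mass of NaHSO₄: 230.4 × 120.1 = 27,670 g.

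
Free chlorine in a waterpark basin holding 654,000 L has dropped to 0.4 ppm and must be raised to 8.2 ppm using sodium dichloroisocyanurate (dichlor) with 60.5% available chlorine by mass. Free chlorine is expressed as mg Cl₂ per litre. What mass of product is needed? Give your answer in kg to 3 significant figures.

Chlorine deficit: 8.2 − 0.4 = 7.8 ppm = 7.8 mg/L as Cl₂.
Cl₂ equivalent needed: 7.8 mg/L × 654,000 L = 5,101,000 mg = 5101 g.
Product at 60.5% available chlorine: 5101 / 0.605 = 8432 g.

8.43 kg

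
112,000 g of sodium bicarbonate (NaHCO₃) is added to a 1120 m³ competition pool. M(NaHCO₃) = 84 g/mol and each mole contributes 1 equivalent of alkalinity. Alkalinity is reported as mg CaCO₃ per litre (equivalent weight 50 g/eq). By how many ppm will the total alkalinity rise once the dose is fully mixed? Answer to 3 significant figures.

59.5 ppm

Volume: 1120 m³ = 1,120,000 L.
Moles of NaHCO₃: 112,000 g ÷ 84 g/mol = 1333 mol → 1333 eq of alkalinity.
As CaCO₃: 1333 eq × 50 g/eq = 66,670 g.
Rise: 66,670 g / 1,120,000 L × 1000 = 59.52 mg/L.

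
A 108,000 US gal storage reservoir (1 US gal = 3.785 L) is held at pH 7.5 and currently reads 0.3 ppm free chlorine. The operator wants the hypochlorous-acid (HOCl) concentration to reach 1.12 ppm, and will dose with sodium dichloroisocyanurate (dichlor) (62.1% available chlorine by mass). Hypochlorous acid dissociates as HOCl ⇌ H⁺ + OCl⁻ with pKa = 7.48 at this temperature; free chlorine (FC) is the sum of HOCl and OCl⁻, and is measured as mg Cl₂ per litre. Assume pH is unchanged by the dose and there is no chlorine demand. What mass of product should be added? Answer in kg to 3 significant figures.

Volume: 108,000 US gal × 3.785 L/gal = 408,780 L.
[OCl⁻]/[HOCl] = 10^(pH − pKa) = 10^(7.5 − 7.48) = 1.047; fraction as HOCl = 1/(1 + 1.047) = 0.4885.
Free chlorine required for 1.12 ppm HOCl: 1.12 / 0.4885 = 2.293 ppm.
FC to add: 2.293 − 0.3 = 1.993 mg/L as Cl₂.
Cl₂ equivalent: 1.993 mg/L × 408,780 L = 814.6 g.
Product at 62.1% available Cl: 814.6 / 0.621 = 1312 g.

1.31 kg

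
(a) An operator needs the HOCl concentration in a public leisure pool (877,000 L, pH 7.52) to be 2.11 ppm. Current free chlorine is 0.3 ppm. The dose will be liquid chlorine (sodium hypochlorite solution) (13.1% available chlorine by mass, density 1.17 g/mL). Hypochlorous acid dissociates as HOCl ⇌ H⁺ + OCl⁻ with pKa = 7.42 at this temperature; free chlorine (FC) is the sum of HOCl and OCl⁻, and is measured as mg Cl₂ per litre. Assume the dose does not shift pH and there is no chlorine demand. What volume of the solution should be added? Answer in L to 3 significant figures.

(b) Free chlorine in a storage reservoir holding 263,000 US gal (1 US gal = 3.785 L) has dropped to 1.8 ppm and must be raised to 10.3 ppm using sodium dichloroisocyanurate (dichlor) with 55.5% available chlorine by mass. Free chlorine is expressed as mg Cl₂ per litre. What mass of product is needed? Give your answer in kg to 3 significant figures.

(a) [OCl⁻]/[HOCl] = 10^(pH − pKa) = 10^(7.52 − 7.42) = 1.259; fraction as HOCl = 1/(1 + 1.259) = 0.4427.
(a) Free chlorine required for 2.11 ppm HOCl: 2.11 / 0.4427 = 4.766 ppm.
(a) FC to add: 4.766 − 0.3 = 4.466 mg/L as Cl₂.
(a) Cl₂ equivalent: 4.466 mg/L × 877,000 L = 3917 g.
(a) Product at 13.1% available Cl: 3917 / 0.131 = 29,900 g.
(a) Volume: 29,900 g ÷ 1.17 g/mL = 25,560 mL.

(b) Volume: 263,000 US gal × 3.785 L/gal = 995,455 L.
(b) Chlorine deficit: 10.3 − 1.8 = 8.5 ppm = 8.5 mg/L as Cl₂.
(b) Cl₂ equivalent needed: 8.5 mg/L × 995,455 L = 8,461,000 mg = 8461 g.
(b) Product at 55.5% available chlorine: 8461 / 0.555 = 15,250 g.

(a) 25.6 L; (b) 15.2 kg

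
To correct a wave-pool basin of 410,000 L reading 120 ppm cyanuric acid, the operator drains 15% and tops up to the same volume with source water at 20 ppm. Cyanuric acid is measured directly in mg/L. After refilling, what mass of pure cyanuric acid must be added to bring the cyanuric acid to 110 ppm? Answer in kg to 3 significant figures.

2.05 kg

After draining 15% and refilling: 120 × 0.85 + 20 × 0.15 = 105 ppm.
Deficit to target: 110 − 105 = 5 mg/L.
Mass: 5 mg/L × 410,000 L = 2050 g cyanuric acid.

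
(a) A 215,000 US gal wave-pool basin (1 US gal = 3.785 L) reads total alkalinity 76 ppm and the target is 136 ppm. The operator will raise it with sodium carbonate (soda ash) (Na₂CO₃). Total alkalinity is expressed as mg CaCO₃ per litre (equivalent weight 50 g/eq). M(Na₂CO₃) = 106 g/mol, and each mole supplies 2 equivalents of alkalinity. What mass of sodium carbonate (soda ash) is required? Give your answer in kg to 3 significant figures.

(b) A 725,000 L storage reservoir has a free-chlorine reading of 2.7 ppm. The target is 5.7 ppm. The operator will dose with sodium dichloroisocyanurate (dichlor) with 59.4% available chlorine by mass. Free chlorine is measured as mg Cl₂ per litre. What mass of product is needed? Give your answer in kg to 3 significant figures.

(a) Volume: 215,000 US gal × 3.785 L/gal = 813,775 L.
(a) Alkalinity to add: (136 − 76) = 60 mg/L as CaCO₃ × 813,775 L = 48,830 g as CaCO₃.
(a) Equivalents: 48,830 g ÷ 50 g/eq = 976.5 eq.
(a) Each mole of Na₂CO₃ supplies 2 eq, so 976.5 / 2 = 488.3 mol.
(a) Mass: 488.3 mol × 106 g/mol = 51,760 g.

(b) Chlorine deficit: 5.7 − 2.7 = 3 ppm = 3 mg/L as Cl₂.
(b) Cl₂ equivalent needed: 3 mg/L × 725,000 L = 2,175,000 mg = 2175 g.
(b) Product at 59.4% available chlorine: 2175 / 0.594 = 3662 g.

(a) 51.8 kg; (b) 3.66 kg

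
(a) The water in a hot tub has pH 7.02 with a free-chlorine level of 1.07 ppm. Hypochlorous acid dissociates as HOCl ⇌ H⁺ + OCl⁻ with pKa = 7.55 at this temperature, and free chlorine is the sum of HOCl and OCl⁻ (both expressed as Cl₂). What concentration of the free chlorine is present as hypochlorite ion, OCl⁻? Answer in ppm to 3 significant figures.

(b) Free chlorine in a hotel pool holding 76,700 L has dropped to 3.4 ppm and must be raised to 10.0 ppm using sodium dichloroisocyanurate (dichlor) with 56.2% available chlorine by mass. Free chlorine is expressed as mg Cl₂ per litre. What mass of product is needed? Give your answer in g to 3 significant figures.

(a) 0.244 ppm; (b) 901 g

(a) [OCl⁻]/[HOCl] = 10^(pH − pKa) = 10^(7.02 − 7.55) = 10^-0.53 = 0.2951.
(a) Fraction as HOCl = 1 / (1 + 0.2951) = 0.7721.
(a) OCl⁻ = (1 − 0.7721) × 1.07 ppm = 0.2438 ppm.

(b) Chlorine deficit: 10.0 − 3.4 = 6.6 ppm = 6.6 mg/L as Cl₂.
(b) Cl₂ equivalent needed: 6.6 mg/L × 76,700 L = 506,200 mg = 506.2 g.
(b) Product at 56.2% available chlorine: 506.2 / 0.562 = 900.7 g.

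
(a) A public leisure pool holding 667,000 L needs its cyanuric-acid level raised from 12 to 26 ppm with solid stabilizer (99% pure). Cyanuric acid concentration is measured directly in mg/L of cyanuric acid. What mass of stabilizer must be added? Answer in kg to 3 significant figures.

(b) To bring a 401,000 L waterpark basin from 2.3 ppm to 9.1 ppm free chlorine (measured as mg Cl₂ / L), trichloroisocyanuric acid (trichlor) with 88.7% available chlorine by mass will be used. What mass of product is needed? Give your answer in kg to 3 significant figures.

(a) CYA to add: (26 − 12) = 14 mg/L × 667,000 L = 9338 g cyanuric acid.
(a) At 99% purity: 9338 / 0.99 = 9432 g product.

(b) Chlorine deficit: 9.1 − 2.3 = 6.8 ppm = 6.8 mg/L as Cl₂.
(b) Cl₂ equivalent needed: 6.8 mg/L × 401,000 L = 2,727,000 mg = 2727 g.
(b) Product at 88.7% available chlorine: 2727 / 0.887 = 3074 g.

(a) 9.43 kg; (b) 3.07 kg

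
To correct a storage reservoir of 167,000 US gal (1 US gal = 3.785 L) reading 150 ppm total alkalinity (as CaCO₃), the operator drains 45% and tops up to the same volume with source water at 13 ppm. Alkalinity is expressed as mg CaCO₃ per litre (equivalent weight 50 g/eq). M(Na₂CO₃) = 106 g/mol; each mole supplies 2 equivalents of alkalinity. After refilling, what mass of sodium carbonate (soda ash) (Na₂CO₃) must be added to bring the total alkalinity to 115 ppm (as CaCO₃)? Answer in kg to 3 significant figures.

Volume: 167,000 US gal × 3.785 L/gal = 632,095 L.
After draining 45% and refilling: 150 × 0.55 + 13 × 0.45 = 88.35 ppm.
Deficit to target: 115 − 88.35 = 26.65 mg/L.
As CaCO₃: 26.65 mg/L × 632,095 L = 16,850 g; ÷ 50 g/eq ÷ 2 = 168.5 mol Na₂CO₃.
Mass: 168.5 × 106 = 17,860 g.

17.9 kg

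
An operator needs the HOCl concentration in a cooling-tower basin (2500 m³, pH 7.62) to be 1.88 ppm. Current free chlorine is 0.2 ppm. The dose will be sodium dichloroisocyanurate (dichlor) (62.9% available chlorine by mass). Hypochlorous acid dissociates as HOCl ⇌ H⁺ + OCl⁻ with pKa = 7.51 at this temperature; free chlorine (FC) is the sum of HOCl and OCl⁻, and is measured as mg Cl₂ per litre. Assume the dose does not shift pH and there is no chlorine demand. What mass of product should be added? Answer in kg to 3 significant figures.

16.3 kg

Volume: 2500 m³ = 2,500,000 L.
[OCl⁻]/[HOCl] = 10^(pH − pKa) = 10^(7.62 − 7.51) = 1.288; fraction as HOCl = 1/(1 + 1.288) = 0.437.
Free chlorine required for 1.88 ppm HOCl: 1.88 / 0.437 = 4.302 ppm.
FC to add: 4.302 − 0.2 = 4.102 mg/L as Cl₂.
Cl₂ equivalent: 4.102 mg/L × 2,500,000 L = 10,250 g.
Product at 62.9% available Cl: 10,250 / 0.629 = 16,300 g.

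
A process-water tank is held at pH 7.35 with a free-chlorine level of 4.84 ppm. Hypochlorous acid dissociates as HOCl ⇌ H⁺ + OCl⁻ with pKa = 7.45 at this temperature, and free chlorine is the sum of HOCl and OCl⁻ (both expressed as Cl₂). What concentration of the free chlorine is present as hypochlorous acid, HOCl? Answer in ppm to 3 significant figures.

[OCl⁻]/[HOCl] = 10^(pH − pKa) = 10^(7.35 − 7.45) = 10^-0.10 = 0.7943.
Fraction as HOCl = 1 / (1 + 0.7943) = 0.5573.
HOCl = 0.5573 × 4.84 ppm = 2.697 ppm.

2.70 ppm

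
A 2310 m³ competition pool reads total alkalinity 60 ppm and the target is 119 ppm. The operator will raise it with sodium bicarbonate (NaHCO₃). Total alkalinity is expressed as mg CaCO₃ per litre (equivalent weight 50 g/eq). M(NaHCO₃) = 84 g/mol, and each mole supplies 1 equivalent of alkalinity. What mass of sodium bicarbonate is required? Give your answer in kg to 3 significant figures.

Volume: 2310 m³ = 2,310,000 L.
Alkalinity to add: (119 − 60) = 59 mg/L as CaCO₃ × 2,310,000 L = 136,300 g as CaCO₃.
Equivalents: 136,300 g ÷ 50 g/eq = 2726 eq.
NaHCO₃ supplies 1 eq per mole → 2726 mol.
Mass: 2726 mol × 84 g/mol = 229,000 g.

229 kg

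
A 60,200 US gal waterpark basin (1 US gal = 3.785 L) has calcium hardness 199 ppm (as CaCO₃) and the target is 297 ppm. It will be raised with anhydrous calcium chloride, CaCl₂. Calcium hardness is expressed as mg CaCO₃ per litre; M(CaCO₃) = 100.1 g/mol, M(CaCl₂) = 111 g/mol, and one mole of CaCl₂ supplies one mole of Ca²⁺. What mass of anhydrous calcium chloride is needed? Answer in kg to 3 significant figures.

Volume: 60,200 US gal × 3.785 L/gal = 227,857 L.
Hardness to add: (297 − 199) = 98 mg/L as CaCO₃ × 227,857 L = 22,330 g as CaCO₃.
Moles of Ca²⁺ (1 mol Ca²⁺ ≡ 1 mol CaCO₃): 22,330 / 100.1 g/mol = 223.1 mol.
Mass of CaCl₂: 223.1 × 111 = 24,760 g.

24.8 kg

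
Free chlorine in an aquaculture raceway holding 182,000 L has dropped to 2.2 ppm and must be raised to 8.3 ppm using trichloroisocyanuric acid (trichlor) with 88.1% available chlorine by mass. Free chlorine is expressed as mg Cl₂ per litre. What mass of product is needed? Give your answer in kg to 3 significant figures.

1.26 kg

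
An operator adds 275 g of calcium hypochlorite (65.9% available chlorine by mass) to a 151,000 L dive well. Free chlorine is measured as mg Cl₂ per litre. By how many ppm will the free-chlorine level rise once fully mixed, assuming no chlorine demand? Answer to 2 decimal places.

Available chlorine delivered: 275 g × 0.659 = 181.2 g as Cl₂.
Concentration rise: 181.2 g / 151,000 L = 1.2 mg/L = 1.20 ppm.

1.20 ppm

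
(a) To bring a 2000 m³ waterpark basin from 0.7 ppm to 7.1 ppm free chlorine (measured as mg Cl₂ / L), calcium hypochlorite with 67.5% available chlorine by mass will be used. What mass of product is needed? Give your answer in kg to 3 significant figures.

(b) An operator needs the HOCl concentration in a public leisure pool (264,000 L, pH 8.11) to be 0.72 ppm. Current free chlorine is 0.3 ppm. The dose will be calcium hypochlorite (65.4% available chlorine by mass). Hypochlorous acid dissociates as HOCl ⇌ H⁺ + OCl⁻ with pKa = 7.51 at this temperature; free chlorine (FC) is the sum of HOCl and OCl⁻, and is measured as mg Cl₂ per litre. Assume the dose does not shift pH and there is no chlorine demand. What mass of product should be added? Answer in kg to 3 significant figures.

(a) 19.0 kg; (b) 1.33 kg

(a) Volume: 2000 m³ = 2,000,000 L.
(a) Chlorine deficit: 7.1 − 0.7 = 6.4 ppm = 6.4 mg/L as Cl₂.
(a) Cl₂ equivalent needed: 6.4 mg/L × 2,000,000 L = 12,800,000 mg = 12,800 g.
(a) Product at 67.5% available chlorine: 12,800 / 0.675 = 18,960 g.

(b) [OCl⁻]/[HOCl] = 10^(pH − pKa) = 10^(8.11 − 7.51) = 3.981; fraction as HOCl = 1/(1 + 3.981) = 0.2008.
(b) Free chlorine required for 0.72 ppm HOCl: 0.72 / 0.2008 = 3.586 ppm.
(b) FC to add: 3.586 − 0.3 = 3.286 mg/L as Cl₂.
(b) Cl₂ equivalent: 3.286 mg/L × 264,000 L = 867.6 g.
(b) Product at 65.4% available Cl: 867.6 / 0.654 = 1327 g.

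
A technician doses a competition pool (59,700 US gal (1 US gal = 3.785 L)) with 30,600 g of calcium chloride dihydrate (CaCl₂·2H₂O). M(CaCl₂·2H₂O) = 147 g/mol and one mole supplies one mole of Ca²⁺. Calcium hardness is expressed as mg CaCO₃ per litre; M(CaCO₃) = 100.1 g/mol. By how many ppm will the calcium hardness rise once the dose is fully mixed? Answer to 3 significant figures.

Volume: 59,700 US gal × 3.785 L/gal = 225,964 L.
Moles of Ca²⁺: 30,600 g ÷ 147 g/mol = 208.2 mol.
As CaCO₃: 208.2 mol × 100.1 g/mol = 20,840 g.
Rise: 20,840 g / 225,964 L × 1000 = 92.21 mg/L.

92.2 ppm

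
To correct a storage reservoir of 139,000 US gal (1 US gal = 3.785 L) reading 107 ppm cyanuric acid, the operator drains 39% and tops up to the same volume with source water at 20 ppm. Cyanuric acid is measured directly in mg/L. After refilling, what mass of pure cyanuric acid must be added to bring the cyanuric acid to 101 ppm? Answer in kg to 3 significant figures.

Volume: 139,000 US gal × 3.785 L/gal = 526,115 L.
After draining 39% and refilling: 107 × 0.61 + 20 × 0.39 = 73.07 ppm.
Deficit to target: 101 − 73.07 = 27.93 mg/L.
Mass: 27.93 mg/L × 526,115 L = 14,690 g cyanuric acid.

14.7 kg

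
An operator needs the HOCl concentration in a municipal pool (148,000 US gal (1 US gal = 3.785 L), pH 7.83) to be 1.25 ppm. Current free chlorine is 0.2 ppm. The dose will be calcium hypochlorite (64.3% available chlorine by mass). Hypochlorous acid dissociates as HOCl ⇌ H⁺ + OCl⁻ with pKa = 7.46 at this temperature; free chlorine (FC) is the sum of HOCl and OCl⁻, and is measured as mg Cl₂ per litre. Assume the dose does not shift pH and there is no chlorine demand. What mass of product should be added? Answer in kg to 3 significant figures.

Volume: 148,000 US gal × 3.785 L/gal = 560,180 L.
[OCl⁻]/[HOCl] = 10^(pH − pKa) = 10^(7.83 − 7.46) = 2.344; fraction as HOCl = 1/(1 + 2.344) = 0.299.
Free chlorine required for 1.25 ppm HOCl: 1.25 / 0.299 = 4.18 ppm.
FC to add: 4.18 − 0.2 = 3.98 mg/L as Cl₂.
Cl₂ equivalent: 3.98 mg/L × 560,180 L = 2230 g.
Product at 64.3% available Cl: 2230 / 0.643 = 3468 g.

3.47 kg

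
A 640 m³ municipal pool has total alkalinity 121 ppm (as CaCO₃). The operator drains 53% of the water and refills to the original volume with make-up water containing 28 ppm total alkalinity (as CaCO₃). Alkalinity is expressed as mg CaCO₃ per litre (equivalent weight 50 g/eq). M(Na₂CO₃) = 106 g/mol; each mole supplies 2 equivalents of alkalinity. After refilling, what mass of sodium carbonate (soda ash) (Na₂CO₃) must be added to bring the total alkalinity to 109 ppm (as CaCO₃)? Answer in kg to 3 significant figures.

25.3 kg

Volume: 640 m³ = 640,000 L.
After draining 53% and refilling: 121 × 0.47 + 28 × 0.53 = 71.71 ppm.
Deficit to target: 109 − 71.71 = 37.29 mg/L.
As CaCO₃: 37.29 mg/L × 640,000 L = 23,870 g; ÷ 50 g/eq ÷ 2 = 238.7 mol Na₂CO₃.
Mass: 238.7 × 106 = 25,300 g.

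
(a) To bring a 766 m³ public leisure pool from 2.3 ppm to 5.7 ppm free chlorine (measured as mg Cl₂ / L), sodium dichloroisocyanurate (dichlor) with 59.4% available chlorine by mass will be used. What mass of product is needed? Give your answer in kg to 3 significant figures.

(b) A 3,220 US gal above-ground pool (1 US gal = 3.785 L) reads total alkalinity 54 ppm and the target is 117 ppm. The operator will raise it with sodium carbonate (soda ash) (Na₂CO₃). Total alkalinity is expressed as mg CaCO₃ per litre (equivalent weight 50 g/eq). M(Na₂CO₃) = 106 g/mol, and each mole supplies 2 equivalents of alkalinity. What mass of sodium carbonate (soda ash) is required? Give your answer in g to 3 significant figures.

(a) 4.38 kg; (b) 814 g

(a) Volume: 766 m³ = 766,000 L.
(a) Chlorine deficit: 5.7 − 2.3 = 3.4 ppm = 3.4 mg/L as Cl₂.
(a) Cl₂ equivalent needed: 3.4 mg/L × 766,000 L = 2,604,000 mg = 2604 g.
(a) Product at 59.4% available chlorine: 2604 / 0.594 = 4385 g.

(b) Volume: 3,220 US gal × 3.785 L/gal = 12,188 L.
(b) Alkalinity to add: (117 − 54) = 63 mg/L as CaCO₃ × 12,188 L = 767.8 g as CaCO₃.
(b) Equivalents: 767.8 g ÷ 50 g/eq = 15.36 eq.
(b) Each mole of Na₂CO₃ supplies 2 eq, so 15.36 / 2 = 7.678 mol.
(b) Mass: 7.678 mol × 106 g/mol = 813.9 g.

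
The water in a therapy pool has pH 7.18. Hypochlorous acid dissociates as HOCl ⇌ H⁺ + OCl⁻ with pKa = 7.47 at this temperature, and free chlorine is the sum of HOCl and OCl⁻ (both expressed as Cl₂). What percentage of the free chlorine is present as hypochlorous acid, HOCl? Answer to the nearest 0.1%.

66.1%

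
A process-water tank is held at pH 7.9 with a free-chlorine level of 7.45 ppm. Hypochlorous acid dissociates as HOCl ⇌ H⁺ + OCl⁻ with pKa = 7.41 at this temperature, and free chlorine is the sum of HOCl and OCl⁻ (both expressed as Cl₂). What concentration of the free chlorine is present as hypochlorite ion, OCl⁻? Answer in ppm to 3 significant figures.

[OCl⁻]/[HOCl] = 10^(pH − pKa) = 10^(7.9 − 7.41) = 10^0.49 = 3.09.
Fraction as HOCl = 1 / (1 + 3.09) = 0.2445.
OCl⁻ = (1 − 0.2445) × 7.45 ppm = 5.629 ppm.

5.63 ppm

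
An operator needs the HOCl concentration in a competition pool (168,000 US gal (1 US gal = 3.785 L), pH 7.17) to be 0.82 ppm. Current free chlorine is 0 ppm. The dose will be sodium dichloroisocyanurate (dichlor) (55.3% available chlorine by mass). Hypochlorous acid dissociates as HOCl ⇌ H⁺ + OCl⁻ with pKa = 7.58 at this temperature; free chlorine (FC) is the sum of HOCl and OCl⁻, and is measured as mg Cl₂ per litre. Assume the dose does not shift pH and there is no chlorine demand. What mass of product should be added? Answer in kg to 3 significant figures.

Volume: 168,000 US gal × 3.785 L/gal = 635,880 L.
[OCl⁻]/[HOCl] = 10^(pH − pKa) = 10^(7.17 − 7.58) = 0.389; fraction as HOCl = 1/(1 + 0.389) = 0.7199.
Free chlorine required for 0.82 ppm HOCl: 0.82 / 0.7199 = 1.139 ppm.
FC to add: 1.139 − 0 = 1.139 mg/L as Cl₂.
Cl₂ equivalent: 1.139 mg/L × 635,880 L = 724.3 g.
Product at 55.3% available Cl: 724.3 / 0.553 = 1310 g.

1.31 kg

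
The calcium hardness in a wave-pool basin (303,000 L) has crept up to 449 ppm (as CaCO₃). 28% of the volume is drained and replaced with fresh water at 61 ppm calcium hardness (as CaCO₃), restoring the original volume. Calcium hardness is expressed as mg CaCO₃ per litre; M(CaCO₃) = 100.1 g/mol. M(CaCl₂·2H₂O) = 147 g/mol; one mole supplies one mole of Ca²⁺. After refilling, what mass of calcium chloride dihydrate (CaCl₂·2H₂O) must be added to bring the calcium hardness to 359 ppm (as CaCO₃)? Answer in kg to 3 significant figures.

8.29 kg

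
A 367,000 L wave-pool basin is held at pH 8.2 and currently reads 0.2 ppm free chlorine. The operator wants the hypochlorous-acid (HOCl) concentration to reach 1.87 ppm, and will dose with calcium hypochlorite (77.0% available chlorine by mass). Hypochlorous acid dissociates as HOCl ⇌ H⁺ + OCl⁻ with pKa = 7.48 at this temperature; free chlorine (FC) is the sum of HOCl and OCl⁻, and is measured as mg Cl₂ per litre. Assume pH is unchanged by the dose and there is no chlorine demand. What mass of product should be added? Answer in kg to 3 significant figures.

5.47 kg

[OCl⁻]/[HOCl] = 10^(pH − pKa) = 10^(8.2 − 7.48) = 5.248; fraction as HOCl = 1/(1 + 5.248) = 0.16.
Free chlorine required for 1.87 ppm HOCl: 1.87 / 0.16 = 11.68 ppm.
FC to add: 11.68 − 0.2 = 11.48 mg/L as Cl₂.
Cl₂ equivalent: 11.48 mg/L × 367,000 L = 4215 g.
Product at 77.0% available Cl: 4215 / 0.77 = 5473 g.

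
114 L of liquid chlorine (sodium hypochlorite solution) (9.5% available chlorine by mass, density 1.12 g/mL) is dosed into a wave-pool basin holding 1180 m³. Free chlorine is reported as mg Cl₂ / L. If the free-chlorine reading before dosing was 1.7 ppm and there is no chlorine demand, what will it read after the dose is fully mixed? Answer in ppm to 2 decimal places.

Volume: 1180 m³ = 1,180,000 L.
Mass of solution: 114 L × 1000 mL/L × 1.12 g/mL = 127,700 g.
Available chlorine delivered: 127,700 g × 0.095 = 12,130 g as Cl₂.
Concentration rise: 12,130 g / 1,180,000 L = 10.28 mg/L = 10.28 ppm.
Final FC: 1.7 + 10.28 = 11.98 ppm.

11.98 ppm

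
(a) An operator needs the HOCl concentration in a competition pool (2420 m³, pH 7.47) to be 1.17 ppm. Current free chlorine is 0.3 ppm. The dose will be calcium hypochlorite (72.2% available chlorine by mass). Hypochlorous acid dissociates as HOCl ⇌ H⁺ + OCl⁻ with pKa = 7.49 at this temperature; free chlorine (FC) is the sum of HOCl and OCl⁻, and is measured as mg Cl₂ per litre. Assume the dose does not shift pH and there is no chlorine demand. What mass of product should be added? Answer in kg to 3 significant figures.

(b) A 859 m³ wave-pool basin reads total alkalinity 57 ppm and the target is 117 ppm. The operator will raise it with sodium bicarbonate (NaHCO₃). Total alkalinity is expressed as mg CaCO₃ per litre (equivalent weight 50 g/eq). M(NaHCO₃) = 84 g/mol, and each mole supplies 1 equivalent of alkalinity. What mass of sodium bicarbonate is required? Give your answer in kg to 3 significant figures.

(a) 6.66 kg; (b) 86.6 kg

(a) Volume: 2420 m³ = 2,420,000 L.
(a) [OCl⁻]/[HOCl] = 10^(pH − pKa) = 10^(7.47 − 7.49) = 0.955; fraction as HOCl = 1/(1 + 0.955) = 0.5115.
(a) Free chlorine required for 1.17 ppm HOCl: 1.17 / 0.5115 = 2.287 ppm.
(a) FC to add: 2.287 − 0.3 = 1.987 mg/L as Cl₂.
(a) Cl₂ equivalent: 1.987 mg/L × 2,420,000 L = 4809 g.
(a) Product at 72.2% available Cl: 4809 / 0.722 = 6661 g.

(b) Volume: 859 m³ = 859,000 L.
(b) Alkalinity to add: (117 − 57) = 60 mg/L as CaCO₃ × 859,000 L = 51,540 g as CaCO₃.
(b) Equivalents: 51,540 g ÷ 50 g/eq = 1031 eq.
(b) NaHCO₃ supplies 1 eq per mole → 1031 mol.
(b) Mass: 1031 mol × 84 g/mol = 86,590 g.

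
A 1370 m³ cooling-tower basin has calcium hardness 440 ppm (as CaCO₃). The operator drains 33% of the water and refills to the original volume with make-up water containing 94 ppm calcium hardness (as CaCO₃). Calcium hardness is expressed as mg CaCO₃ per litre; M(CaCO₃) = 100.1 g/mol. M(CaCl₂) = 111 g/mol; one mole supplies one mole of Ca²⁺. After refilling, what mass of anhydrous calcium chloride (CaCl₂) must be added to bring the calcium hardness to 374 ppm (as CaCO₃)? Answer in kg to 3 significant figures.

Volume: 1370 m³ = 1,370,000 L.
After draining 33% and refilling: 440 × 0.67 + 94 × 0.33 = 325.82 ppm.
Deficit to target: 374 − 325.82 = 48.18 mg/L.
As CaCO₃: 48.18 mg/L × 1,370,000 L = 66,010 g; ÷ 100.1 = 659.4 mol Ca²⁺.
Mass: 659.4 × 111 = 73,190 g.

73.2 kg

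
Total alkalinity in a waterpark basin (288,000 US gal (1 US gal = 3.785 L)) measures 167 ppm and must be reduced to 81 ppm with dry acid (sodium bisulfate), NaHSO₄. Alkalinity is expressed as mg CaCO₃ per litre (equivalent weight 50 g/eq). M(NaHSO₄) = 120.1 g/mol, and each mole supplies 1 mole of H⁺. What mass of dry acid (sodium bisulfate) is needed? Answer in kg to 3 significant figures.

Volume: 288,000 US gal × 3.785 L/gal = 1,090,080 L.
Alkalinity to neutralize: (167 − 81) = 86 mg/L as CaCO₃ × 1,090,080 L = 93,750 g as CaCO₃.
Equivalents of H⁺ required: 93,750 ÷ 50 g/eq = 1875 eq = 1875 mol NaHSO₄.
Mass of NaHSO₄: 1875 × 120.1 = 225,200 g.

225 kg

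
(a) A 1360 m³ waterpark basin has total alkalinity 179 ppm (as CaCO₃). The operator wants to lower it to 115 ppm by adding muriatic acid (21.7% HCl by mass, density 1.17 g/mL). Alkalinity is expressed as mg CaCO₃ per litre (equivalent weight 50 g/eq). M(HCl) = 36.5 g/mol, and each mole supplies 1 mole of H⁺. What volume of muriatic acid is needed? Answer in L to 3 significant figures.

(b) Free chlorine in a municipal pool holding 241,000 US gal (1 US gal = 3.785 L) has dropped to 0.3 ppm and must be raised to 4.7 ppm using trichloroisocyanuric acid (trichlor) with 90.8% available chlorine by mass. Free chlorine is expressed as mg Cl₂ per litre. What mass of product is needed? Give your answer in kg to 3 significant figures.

(a) 250 L; (b) 4.42 kg

(a) Volume: 1360 m³ = 1,360,000 L.
(a) Alkalinity to neutralize: (179 − 115) = 64 mg/L as CaCO₃ × 1,360,000 L = 87,040 g as CaCO₃.
(a) Equivalents of H⁺ required: 87,040 ÷ 50 g/eq = 1741 eq = 1741 mol HCl.
(a) Mass of HCl: 1741 × 36.5 = 63,540 g.
(a) Mass of 21.7% solution: 63,540 / 0.217 = 292,800 g.
(a) Volume: 292,800 g ÷ 1.17 g/mL = 250,300 mL.

(b) Volume: 241,000 US gal × 3.785 L/gal = 912,185 L.
(b) Chlorine deficit: 4.7 − 0.3 = 4.4 ppm = 4.4 mg/L as Cl₂.
(b) Cl₂ equivalent needed: 4.4 mg/L × 912,185 L = 4,014,000 mg = 4014 g.
(b) Product at 90.8% available chlorine: 4014 / 0.908 = 4420 g.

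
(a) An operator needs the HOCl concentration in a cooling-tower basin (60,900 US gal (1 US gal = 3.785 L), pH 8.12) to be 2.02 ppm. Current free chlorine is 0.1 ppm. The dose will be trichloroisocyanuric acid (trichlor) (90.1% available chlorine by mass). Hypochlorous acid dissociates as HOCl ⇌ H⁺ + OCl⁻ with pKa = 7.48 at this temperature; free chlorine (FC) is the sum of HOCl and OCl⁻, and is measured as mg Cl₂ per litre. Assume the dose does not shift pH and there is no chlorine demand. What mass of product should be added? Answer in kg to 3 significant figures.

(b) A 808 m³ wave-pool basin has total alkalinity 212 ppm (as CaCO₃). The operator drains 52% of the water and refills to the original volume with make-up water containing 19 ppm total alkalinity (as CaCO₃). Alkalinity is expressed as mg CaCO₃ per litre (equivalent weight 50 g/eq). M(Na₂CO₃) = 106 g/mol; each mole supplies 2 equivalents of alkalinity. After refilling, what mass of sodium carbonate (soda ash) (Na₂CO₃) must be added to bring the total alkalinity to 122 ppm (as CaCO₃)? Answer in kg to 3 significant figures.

(a) 2.75 kg; (b) 8.87 kg

(a) Volume: 60,900 US gal × 3.785 L/gal = 230,506 L.
(a) [OCl⁻]/[HOCl] = 10^(pH − pKa) = 10^(8.12 − 7.48) = 4.365; fraction as HOCl = 1/(1 + 4.365) = 0.1864.
(a) Free chlorine required for 2.02 ppm HOCl: 2.02 / 0.1864 = 10.84 ppm.
(a) FC to add: 10.84 − 0.1 = 10.74 mg/L as Cl₂.
(a) Cl₂ equivalent: 10.74 mg/L × 230,506 L = 2475 g.
(a) Product at 90.1% available Cl: 2475 / 0.901 = 2747 g.

(b) Volume: 808 m³ = 808,000 L.
(b) After draining 52% and refilling: 212 × 0.48 + 19 × 0.52 = 111.64 ppm.
(b) Deficit to target: 122 − 111.64 = 10.36 mg/L.
(b) As CaCO₃: 10.36 mg/L × 808,000 L = 8371 g; ÷ 50 g/eq ÷ 2 = 83.71 mol Na₂CO₃.
(b) Mass: 83.71 × 106 = 8873 g.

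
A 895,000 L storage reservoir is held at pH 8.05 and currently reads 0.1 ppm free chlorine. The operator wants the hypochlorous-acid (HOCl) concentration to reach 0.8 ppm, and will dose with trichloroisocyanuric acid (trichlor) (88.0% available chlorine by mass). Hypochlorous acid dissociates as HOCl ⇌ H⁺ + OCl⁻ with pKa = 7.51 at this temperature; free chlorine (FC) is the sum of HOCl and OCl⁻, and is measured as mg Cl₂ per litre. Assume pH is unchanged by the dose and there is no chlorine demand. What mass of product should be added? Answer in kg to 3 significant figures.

3.53 kg

[OCl⁻]/[HOCl] = 10^(pH − pKa) = 10^(8.05 − 7.51) = 3.467; fraction as HOCl = 1/(1 + 3.467) = 0.2238.
Free chlorine required for 0.8 ppm HOCl: 0.8 / 0.2238 = 3.574 ppm.
FC to add: 3.574 − 0.1 = 3.474 mg/L as Cl₂.
Cl₂ equivalent: 3.474 mg/L × 895,000 L = 3109 g.
Product at 88.0% available Cl: 3109 / 0.88 = 3533 g.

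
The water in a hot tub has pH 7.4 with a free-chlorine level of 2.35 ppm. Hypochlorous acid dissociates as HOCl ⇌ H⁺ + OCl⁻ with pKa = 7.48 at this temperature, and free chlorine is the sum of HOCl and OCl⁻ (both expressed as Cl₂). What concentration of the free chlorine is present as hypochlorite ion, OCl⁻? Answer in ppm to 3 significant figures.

1.07 ppm

[OCl⁻]/[HOCl] = 10^(pH − pKa) = 10^(7.4 − 7.48) = 10^-0.08 = 0.8318.
Fraction as HOCl = 1 / (1 + 0.8318) = 0.5459.
OCl⁻ = (1 − 0.5459) × 2.35 ppm = 1.067 ppm.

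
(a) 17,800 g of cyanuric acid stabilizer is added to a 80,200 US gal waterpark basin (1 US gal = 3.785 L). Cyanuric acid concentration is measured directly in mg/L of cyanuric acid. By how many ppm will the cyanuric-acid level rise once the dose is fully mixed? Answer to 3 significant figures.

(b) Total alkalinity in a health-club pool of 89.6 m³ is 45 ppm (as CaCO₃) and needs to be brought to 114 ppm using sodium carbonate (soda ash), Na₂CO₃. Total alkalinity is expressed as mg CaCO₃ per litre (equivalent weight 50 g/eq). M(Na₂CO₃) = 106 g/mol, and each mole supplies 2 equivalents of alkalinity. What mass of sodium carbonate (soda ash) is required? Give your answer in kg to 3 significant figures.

(a) Volume: 80,200 US gal × 3.785 L/gal = 303,557 L.
(a) Rise: 17,800 g / 303,557 L × 1000 = 58.64 mg/L.

(b) Volume: 89.6 m³ = 89,600 L.
(b) Alkalinity to add: (114 − 45) = 69 mg/L as CaCO₃ × 89,600 L = 6182 g as CaCO₃.
(b) Equivalents: 6182 g ÷ 50 g/eq = 123.6 eq.
(b) Each mole of Na₂CO₃ supplies 2 eq, so 123.6 / 2 = 61.82 mol.
(b) Mass: 61.82 mol × 106 g/mol = 6553 g.

(a) 58.6 ppm; (b) 6.55 kg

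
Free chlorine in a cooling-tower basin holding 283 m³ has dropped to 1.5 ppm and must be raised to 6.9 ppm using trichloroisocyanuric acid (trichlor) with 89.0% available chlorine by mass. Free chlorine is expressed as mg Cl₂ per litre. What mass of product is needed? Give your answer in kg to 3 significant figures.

Volume: 283 m³ = 283,000 L.
Chlorine deficit: 6.9 − 1.5 = 5.4 ppm = 5.4 mg/L as Cl₂.
Cl₂ equivalent needed: 5.4 mg/L × 283,000 L = 1,528,000 mg = 1528 g.
Product at 89.0% available chlorine: 1528 / 0.89 = 1717 g.

1.72 kg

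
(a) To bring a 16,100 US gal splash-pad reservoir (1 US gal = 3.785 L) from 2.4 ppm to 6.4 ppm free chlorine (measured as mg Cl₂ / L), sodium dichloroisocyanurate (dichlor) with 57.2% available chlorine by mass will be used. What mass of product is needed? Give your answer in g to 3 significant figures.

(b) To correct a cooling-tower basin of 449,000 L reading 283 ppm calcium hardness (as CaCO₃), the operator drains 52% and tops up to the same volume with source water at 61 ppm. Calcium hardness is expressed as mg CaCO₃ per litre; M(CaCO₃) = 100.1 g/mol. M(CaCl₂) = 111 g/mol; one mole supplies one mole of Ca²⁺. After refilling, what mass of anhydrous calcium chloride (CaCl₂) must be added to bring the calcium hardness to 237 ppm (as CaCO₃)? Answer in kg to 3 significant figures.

(a) 426 g; (b) 34.6 kg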